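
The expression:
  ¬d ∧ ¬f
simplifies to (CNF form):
¬d ∧ ¬f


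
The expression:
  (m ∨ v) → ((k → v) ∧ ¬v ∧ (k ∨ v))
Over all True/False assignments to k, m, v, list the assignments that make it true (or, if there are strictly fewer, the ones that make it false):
is true only for:
  k=False, m=False, v=False;
  k=True, m=False, v=False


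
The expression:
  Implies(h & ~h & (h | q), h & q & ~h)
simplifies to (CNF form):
True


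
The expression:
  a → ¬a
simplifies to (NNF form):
¬a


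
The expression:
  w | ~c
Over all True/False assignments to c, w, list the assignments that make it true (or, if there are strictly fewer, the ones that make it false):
is false only for:
  c=True, w=False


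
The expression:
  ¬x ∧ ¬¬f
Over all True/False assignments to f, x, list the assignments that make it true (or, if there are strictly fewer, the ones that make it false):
is true only for:
  f=True, x=False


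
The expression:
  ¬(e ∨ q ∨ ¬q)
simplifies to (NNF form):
False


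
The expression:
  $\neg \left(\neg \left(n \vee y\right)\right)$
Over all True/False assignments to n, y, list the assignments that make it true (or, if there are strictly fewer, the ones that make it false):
is false only for:
  n=False, y=False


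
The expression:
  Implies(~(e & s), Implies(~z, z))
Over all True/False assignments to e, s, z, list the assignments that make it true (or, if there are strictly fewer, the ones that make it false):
is false only for:
  e=False, s=False, z=False;
  e=False, s=True, z=False;
  e=True, s=False, z=False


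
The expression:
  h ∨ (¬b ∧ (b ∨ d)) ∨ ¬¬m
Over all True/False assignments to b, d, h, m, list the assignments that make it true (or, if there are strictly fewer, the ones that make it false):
is false only for:
  b=False, d=False, h=False, m=False;
  b=True, d=False, h=False, m=False;
  b=True, d=True, h=False, m=False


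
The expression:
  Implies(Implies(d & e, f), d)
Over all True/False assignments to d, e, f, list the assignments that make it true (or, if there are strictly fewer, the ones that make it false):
is true only for:
  d=True, e=False, f=False;
  d=True, e=False, f=True;
  d=True, e=True, f=False;
  d=True, e=True, f=True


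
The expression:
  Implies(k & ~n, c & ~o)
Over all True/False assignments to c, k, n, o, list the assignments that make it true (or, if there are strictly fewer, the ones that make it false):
is false only for:
  c=False, k=True, n=False, o=False;
  c=False, k=True, n=False, o=True;
  c=True, k=True, n=False, o=True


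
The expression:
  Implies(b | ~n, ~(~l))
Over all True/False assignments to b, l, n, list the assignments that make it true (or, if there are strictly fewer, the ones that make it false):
is false only for:
  b=False, l=False, n=False;
  b=True, l=False, n=False;
  b=True, l=False, n=True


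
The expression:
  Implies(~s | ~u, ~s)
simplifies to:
u | ~s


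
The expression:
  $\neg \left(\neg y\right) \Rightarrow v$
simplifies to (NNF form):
$v \vee \neg y$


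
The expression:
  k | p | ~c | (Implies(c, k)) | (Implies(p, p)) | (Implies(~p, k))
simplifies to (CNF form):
True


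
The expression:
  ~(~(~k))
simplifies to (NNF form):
~k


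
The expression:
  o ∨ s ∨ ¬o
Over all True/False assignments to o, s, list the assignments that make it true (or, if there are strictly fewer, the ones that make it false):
is always true.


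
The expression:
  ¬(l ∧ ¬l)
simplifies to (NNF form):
True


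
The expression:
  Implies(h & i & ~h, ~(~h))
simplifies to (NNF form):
True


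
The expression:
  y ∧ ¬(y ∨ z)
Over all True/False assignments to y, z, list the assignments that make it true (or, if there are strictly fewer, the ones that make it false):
is never true.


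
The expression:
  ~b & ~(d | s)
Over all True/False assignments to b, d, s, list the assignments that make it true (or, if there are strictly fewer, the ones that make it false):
is true only for:
  b=False, d=False, s=False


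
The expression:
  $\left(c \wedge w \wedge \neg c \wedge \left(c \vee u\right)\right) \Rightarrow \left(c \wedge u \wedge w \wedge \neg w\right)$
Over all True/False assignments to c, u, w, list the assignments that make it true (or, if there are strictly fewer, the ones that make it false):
is always true.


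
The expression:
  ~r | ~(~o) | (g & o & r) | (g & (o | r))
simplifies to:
g | o | ~r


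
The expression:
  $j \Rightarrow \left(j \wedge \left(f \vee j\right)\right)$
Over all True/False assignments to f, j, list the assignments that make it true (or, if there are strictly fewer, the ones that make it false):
is always true.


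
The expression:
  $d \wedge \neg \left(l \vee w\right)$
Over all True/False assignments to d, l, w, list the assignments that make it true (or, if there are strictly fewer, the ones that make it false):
is true only for:
  d=True, l=False, w=False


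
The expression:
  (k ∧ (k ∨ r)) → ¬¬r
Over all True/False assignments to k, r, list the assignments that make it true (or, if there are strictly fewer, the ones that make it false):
is false only for:
  k=True, r=False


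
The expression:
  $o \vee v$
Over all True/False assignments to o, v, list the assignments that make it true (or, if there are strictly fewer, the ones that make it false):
is false only for:
  o=False, v=False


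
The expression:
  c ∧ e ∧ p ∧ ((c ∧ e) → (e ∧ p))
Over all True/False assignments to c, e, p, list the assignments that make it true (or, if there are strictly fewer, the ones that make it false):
is true only for:
  c=True, e=True, p=True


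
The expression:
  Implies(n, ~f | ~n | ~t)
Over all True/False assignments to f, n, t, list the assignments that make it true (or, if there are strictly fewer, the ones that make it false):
is false only for:
  f=True, n=True, t=True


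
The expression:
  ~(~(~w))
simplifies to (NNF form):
~w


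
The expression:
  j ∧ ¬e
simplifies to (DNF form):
j ∧ ¬e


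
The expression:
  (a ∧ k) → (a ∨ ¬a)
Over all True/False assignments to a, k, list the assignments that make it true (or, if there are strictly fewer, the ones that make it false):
is always true.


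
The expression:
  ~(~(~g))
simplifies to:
~g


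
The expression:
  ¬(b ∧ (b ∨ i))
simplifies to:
¬b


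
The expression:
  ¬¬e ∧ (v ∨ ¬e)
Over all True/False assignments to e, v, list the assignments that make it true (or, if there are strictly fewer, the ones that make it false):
is true only for:
  e=True, v=True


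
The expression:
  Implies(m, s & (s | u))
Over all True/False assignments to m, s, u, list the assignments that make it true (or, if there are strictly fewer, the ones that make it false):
is false only for:
  m=True, s=False, u=False;
  m=True, s=False, u=True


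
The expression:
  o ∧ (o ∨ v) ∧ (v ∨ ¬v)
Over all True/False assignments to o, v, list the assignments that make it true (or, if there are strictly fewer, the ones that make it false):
is true only for:
  o=True, v=False;
  o=True, v=True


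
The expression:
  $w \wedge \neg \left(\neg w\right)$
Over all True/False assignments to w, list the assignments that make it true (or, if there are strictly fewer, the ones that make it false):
is true only for:
  w=True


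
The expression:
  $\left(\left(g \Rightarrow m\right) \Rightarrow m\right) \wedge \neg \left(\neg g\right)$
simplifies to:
$g$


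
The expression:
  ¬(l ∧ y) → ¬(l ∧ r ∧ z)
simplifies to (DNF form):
y ∨ ¬l ∨ ¬r ∨ ¬z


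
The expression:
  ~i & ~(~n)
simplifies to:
n & ~i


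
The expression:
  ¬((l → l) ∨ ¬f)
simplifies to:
False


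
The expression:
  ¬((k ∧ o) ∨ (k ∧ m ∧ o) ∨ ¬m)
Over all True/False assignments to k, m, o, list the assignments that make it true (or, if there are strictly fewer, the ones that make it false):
is true only for:
  k=False, m=True, o=False;
  k=False, m=True, o=True;
  k=True, m=True, o=False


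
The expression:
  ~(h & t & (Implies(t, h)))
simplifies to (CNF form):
~h | ~t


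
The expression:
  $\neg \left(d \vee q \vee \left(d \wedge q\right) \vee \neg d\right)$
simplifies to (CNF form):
$\text{False}$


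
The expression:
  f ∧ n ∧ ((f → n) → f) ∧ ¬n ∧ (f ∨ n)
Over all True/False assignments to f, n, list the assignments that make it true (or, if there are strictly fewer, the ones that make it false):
is never true.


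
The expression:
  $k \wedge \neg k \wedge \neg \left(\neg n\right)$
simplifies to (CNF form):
$\text{False}$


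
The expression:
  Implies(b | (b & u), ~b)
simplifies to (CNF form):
~b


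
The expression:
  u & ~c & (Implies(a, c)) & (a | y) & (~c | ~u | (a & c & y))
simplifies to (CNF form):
u & y & ~a & ~c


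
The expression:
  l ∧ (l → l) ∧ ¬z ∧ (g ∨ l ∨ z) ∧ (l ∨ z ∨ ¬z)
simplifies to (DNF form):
l ∧ ¬z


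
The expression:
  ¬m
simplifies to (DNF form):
¬m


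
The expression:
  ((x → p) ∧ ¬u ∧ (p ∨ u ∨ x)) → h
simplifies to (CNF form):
h ∨ u ∨ ¬p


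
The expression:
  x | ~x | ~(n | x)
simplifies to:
True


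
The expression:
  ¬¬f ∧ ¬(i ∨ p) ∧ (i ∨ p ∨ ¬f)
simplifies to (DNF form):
False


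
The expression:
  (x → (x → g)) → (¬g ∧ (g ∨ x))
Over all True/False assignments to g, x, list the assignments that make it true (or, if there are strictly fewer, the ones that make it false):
is true only for:
  g=False, x=True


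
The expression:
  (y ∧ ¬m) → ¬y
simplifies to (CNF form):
m ∨ ¬y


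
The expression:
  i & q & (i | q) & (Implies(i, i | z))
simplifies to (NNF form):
i & q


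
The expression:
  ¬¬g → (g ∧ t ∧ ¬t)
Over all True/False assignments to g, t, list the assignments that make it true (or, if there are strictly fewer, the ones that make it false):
is true only for:
  g=False, t=False;
  g=False, t=True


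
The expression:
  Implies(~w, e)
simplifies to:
e | w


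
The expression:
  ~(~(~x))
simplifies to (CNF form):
~x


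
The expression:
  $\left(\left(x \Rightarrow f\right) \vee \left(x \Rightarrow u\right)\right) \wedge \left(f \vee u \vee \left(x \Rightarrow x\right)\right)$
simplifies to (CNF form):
$f \vee u \vee \neg x$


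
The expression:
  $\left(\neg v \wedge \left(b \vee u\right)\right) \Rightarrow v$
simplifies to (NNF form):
$v \vee \left(\neg b \wedge \neg u\right)$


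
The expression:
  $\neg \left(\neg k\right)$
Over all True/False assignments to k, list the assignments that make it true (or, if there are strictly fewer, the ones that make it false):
is true only for:
  k=True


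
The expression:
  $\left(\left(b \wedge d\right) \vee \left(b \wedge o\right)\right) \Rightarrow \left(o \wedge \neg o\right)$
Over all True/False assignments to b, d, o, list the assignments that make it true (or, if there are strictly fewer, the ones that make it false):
is false only for:
  b=True, d=False, o=True;
  b=True, d=True, o=False;
  b=True, d=True, o=True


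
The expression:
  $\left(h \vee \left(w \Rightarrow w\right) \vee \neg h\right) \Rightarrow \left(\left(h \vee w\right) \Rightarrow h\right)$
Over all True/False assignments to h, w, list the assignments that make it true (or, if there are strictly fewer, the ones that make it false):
is false only for:
  h=False, w=True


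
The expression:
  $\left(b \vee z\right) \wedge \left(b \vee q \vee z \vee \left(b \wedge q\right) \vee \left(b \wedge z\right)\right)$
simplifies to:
$b \vee z$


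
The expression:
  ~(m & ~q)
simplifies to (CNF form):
q | ~m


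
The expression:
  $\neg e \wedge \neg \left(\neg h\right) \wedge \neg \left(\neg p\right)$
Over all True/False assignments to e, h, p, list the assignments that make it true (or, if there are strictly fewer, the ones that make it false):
is true only for:
  e=False, h=True, p=True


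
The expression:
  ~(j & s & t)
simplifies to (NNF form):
~j | ~s | ~t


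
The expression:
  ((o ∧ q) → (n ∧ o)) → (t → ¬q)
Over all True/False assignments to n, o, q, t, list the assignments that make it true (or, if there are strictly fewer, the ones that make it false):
is false only for:
  n=False, o=False, q=True, t=True;
  n=True, o=False, q=True, t=True;
  n=True, o=True, q=True, t=True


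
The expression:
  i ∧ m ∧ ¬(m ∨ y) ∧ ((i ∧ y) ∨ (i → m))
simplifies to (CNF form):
False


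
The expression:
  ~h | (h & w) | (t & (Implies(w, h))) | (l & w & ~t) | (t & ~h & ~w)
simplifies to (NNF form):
t | w | ~h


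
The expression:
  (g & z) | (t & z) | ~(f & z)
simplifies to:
g | t | ~f | ~z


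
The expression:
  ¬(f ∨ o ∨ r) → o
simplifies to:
f ∨ o ∨ r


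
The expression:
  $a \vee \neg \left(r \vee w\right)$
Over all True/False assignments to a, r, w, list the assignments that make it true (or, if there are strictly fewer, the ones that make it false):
is false only for:
  a=False, r=False, w=True;
  a=False, r=True, w=False;
  a=False, r=True, w=True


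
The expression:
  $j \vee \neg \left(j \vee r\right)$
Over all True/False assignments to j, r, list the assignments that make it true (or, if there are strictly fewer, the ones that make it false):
is false only for:
  j=False, r=True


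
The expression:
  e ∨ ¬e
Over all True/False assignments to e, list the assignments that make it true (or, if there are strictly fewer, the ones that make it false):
is always true.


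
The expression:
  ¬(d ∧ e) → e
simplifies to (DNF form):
e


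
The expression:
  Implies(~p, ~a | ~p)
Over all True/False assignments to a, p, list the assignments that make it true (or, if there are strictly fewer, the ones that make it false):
is always true.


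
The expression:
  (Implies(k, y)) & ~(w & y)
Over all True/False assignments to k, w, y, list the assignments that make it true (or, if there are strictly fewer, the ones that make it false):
is true only for:
  k=False, w=False, y=False;
  k=False, w=False, y=True;
  k=False, w=True, y=False;
  k=True, w=False, y=True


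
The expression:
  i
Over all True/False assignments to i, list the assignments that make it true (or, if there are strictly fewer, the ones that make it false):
is true only for:
  i=True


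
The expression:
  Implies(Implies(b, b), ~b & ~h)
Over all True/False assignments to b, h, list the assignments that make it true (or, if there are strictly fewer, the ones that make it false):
is true only for:
  b=False, h=False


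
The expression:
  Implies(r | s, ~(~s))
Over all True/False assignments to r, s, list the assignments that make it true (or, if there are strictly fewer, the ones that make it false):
is false only for:
  r=True, s=False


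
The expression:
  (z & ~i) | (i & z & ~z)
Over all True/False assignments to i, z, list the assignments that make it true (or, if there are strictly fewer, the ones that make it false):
is true only for:
  i=False, z=True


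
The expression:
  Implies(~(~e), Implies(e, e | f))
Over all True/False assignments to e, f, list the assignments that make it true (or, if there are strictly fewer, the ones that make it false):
is always true.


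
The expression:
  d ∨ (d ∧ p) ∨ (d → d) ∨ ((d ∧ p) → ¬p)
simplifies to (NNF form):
True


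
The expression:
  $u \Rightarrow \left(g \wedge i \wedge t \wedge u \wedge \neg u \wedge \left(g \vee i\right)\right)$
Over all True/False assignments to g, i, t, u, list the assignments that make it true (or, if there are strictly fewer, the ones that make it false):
is true only for:
  g=False, i=False, t=False, u=False;
  g=False, i=False, t=True, u=False;
  g=False, i=True, t=False, u=False;
  g=False, i=True, t=True, u=False;
  g=True, i=False, t=False, u=False;
  g=True, i=False, t=True, u=False;
  g=True, i=True, t=False, u=False;
  g=True, i=True, t=True, u=False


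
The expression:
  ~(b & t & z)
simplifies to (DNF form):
~b | ~t | ~z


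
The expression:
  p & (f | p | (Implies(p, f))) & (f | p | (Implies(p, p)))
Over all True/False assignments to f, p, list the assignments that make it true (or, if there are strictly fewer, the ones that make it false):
is true only for:
  f=False, p=True;
  f=True, p=True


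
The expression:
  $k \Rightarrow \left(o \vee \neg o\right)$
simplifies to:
$\text{True}$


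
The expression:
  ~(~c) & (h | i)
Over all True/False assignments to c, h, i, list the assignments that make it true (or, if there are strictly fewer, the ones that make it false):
is true only for:
  c=True, h=False, i=True;
  c=True, h=True, i=False;
  c=True, h=True, i=True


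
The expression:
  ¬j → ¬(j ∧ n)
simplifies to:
True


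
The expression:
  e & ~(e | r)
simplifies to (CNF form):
False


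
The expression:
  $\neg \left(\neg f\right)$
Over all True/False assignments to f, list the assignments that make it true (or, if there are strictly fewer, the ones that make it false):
is true only for:
  f=True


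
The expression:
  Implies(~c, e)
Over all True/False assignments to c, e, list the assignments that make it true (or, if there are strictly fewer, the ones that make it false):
is false only for:
  c=False, e=False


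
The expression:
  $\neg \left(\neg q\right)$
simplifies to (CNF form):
$q$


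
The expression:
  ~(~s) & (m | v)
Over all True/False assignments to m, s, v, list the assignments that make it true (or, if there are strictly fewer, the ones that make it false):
is true only for:
  m=False, s=True, v=True;
  m=True, s=True, v=False;
  m=True, s=True, v=True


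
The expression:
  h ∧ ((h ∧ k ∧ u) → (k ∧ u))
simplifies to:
h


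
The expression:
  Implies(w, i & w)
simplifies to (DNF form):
i | ~w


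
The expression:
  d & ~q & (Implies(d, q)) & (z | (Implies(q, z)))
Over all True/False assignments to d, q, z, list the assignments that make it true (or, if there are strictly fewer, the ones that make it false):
is never true.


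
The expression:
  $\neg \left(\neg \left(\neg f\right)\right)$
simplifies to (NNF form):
$\neg f$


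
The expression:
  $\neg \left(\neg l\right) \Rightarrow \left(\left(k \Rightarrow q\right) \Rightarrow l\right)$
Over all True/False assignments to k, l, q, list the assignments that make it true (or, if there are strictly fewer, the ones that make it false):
is always true.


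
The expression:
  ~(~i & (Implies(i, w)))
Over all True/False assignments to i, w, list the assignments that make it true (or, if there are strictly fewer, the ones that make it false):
is true only for:
  i=True, w=False;
  i=True, w=True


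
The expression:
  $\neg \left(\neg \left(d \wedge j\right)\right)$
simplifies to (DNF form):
$d \wedge j$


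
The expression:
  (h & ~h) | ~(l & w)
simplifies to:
~l | ~w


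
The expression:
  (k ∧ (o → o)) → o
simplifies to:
o ∨ ¬k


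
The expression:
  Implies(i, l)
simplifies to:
l | ~i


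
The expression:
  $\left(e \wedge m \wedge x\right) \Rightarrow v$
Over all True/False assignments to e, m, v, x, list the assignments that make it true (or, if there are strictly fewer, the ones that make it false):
is false only for:
  e=True, m=True, v=False, x=True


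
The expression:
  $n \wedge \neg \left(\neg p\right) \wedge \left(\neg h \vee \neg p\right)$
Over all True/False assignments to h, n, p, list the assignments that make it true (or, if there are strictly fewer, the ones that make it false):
is true only for:
  h=False, n=True, p=True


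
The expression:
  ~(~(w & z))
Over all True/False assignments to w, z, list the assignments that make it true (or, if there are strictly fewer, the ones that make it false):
is true only for:
  w=True, z=True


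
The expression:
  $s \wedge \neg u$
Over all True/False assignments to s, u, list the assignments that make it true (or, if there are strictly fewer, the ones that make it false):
is true only for:
  s=True, u=False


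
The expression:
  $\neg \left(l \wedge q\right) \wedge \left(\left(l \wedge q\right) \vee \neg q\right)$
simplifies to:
$\neg q$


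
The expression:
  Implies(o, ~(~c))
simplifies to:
c | ~o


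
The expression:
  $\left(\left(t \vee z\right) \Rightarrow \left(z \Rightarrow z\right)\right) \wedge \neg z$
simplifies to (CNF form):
$\neg z$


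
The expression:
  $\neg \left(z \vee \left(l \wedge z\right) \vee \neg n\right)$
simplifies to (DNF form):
$n \wedge \neg z$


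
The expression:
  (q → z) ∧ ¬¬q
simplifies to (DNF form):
q ∧ z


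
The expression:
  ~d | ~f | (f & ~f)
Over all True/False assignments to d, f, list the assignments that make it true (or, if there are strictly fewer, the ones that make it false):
is false only for:
  d=True, f=True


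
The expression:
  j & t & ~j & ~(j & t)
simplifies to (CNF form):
False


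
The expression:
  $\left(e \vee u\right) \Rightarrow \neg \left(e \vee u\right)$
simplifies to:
$\neg e \wedge \neg u$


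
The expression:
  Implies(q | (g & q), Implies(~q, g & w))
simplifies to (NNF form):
True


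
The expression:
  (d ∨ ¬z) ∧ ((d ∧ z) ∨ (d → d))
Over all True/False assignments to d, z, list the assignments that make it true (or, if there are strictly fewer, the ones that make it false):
is false only for:
  d=False, z=True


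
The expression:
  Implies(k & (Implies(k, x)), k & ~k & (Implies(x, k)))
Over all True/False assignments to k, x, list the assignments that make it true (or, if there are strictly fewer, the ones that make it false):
is false only for:
  k=True, x=True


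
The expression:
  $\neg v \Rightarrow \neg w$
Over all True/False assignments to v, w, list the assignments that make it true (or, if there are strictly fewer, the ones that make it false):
is false only for:
  v=False, w=True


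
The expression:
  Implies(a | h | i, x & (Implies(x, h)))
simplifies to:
(h & x) | (~a & ~h & ~i)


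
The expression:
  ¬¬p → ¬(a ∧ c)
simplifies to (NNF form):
¬a ∨ ¬c ∨ ¬p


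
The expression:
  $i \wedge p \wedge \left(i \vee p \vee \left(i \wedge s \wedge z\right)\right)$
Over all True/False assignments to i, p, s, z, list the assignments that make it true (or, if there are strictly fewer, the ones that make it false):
is true only for:
  i=True, p=True, s=False, z=False;
  i=True, p=True, s=False, z=True;
  i=True, p=True, s=True, z=False;
  i=True, p=True, s=True, z=True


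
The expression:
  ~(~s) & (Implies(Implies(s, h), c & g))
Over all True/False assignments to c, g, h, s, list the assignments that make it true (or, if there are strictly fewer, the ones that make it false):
is true only for:
  c=False, g=False, h=False, s=True;
  c=False, g=True, h=False, s=True;
  c=True, g=False, h=False, s=True;
  c=True, g=True, h=False, s=True;
  c=True, g=True, h=True, s=True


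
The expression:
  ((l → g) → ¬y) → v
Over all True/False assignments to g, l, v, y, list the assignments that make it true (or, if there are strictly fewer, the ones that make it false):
is false only for:
  g=False, l=False, v=False, y=False;
  g=False, l=True, v=False, y=False;
  g=False, l=True, v=False, y=True;
  g=True, l=False, v=False, y=False;
  g=True, l=True, v=False, y=False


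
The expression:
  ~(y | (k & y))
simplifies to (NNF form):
~y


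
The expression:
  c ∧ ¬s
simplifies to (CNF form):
c ∧ ¬s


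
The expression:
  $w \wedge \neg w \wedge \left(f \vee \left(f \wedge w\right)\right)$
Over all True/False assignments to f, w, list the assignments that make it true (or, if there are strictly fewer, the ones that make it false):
is never true.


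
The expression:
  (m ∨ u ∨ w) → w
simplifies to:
w ∨ (¬m ∧ ¬u)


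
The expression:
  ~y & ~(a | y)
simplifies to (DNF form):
~a & ~y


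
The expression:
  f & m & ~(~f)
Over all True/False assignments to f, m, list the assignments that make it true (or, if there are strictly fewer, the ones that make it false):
is true only for:
  f=True, m=True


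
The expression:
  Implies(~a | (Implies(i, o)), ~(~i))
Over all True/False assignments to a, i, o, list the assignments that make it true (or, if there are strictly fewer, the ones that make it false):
is true only for:
  a=False, i=True, o=False;
  a=False, i=True, o=True;
  a=True, i=True, o=False;
  a=True, i=True, o=True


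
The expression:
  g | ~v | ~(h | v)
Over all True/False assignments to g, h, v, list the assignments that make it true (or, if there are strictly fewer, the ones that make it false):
is false only for:
  g=False, h=False, v=True;
  g=False, h=True, v=True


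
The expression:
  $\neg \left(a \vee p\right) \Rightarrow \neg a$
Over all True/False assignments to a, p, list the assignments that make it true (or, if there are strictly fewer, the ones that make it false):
is always true.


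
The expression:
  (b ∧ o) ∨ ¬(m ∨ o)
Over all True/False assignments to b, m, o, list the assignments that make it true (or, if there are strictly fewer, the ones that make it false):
is true only for:
  b=False, m=False, o=False;
  b=True, m=False, o=False;
  b=True, m=False, o=True;
  b=True, m=True, o=True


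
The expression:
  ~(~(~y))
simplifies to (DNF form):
~y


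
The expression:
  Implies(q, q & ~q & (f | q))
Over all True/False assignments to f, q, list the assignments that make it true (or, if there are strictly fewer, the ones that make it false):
is true only for:
  f=False, q=False;
  f=True, q=False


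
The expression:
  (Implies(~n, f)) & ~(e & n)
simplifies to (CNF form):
(f | n) & (~e | ~n)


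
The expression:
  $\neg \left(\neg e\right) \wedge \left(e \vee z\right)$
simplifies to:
$e$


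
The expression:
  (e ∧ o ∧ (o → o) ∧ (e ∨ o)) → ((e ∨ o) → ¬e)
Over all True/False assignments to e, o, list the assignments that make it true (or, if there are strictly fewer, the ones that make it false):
is false only for:
  e=True, o=True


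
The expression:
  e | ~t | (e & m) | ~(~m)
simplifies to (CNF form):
e | m | ~t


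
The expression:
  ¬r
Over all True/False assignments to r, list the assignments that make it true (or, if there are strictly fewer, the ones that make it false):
is true only for:
  r=False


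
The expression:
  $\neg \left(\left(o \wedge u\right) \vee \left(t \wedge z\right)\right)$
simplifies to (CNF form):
$\left(\neg o \vee \neg u\right) \wedge \left(\neg t \vee \neg z\right)$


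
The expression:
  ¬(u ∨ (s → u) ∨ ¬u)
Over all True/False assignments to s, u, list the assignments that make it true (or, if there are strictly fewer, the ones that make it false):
is never true.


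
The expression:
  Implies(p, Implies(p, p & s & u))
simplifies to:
~p | (s & u)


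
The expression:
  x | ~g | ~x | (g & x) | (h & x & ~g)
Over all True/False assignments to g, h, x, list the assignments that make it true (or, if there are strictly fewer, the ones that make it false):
is always true.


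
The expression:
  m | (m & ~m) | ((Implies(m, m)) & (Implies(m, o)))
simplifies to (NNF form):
True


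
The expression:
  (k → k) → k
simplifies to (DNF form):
k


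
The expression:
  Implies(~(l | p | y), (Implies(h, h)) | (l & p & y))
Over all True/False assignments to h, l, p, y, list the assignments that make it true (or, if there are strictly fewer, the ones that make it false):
is always true.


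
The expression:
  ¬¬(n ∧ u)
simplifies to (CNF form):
n ∧ u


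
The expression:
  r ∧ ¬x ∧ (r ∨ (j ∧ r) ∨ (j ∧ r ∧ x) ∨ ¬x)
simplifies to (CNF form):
r ∧ ¬x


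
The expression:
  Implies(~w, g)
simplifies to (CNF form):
g | w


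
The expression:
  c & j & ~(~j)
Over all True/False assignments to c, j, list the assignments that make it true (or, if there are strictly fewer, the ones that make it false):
is true only for:
  c=True, j=True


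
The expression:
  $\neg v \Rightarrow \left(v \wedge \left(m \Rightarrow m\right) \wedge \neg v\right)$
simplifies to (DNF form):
$v$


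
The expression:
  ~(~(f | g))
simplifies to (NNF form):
f | g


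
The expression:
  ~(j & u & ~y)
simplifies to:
y | ~j | ~u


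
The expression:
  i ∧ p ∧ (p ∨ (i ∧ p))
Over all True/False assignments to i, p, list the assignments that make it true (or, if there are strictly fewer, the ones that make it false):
is true only for:
  i=True, p=True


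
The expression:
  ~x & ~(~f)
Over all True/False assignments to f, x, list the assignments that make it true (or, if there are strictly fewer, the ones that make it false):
is true only for:
  f=True, x=False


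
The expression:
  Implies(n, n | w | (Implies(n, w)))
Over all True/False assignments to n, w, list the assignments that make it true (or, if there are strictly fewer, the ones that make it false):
is always true.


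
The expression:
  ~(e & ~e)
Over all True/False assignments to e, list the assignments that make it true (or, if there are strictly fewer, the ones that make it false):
is always true.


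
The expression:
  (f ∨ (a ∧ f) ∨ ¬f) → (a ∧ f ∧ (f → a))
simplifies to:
a ∧ f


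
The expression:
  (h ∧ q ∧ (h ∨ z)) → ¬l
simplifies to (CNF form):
¬h ∨ ¬l ∨ ¬q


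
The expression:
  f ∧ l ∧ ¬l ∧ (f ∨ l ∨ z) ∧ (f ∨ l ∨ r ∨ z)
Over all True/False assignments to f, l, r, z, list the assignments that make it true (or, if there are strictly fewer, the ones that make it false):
is never true.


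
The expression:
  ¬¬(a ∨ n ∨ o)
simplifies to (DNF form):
a ∨ n ∨ o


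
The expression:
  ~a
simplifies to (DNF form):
~a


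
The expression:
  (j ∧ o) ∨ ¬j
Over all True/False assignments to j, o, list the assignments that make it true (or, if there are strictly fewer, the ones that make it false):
is false only for:
  j=True, o=False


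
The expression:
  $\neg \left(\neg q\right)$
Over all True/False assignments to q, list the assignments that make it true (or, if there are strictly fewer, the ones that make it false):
is true only for:
  q=True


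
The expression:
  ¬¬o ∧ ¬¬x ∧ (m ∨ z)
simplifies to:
o ∧ x ∧ (m ∨ z)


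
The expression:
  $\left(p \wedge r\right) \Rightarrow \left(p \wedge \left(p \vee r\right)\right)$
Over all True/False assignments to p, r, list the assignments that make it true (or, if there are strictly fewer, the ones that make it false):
is always true.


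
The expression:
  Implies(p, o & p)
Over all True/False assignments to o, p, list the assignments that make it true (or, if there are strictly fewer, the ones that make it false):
is false only for:
  o=False, p=True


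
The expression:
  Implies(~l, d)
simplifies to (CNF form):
d | l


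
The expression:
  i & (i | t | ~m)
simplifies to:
i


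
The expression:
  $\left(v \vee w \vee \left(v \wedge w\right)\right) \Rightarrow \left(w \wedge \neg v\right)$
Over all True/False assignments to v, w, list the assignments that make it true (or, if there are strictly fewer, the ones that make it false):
is true only for:
  v=False, w=False;
  v=False, w=True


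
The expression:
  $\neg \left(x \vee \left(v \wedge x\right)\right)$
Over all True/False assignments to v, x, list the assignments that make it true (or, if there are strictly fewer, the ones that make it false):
is true only for:
  v=False, x=False;
  v=True, x=False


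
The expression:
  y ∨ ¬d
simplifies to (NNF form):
y ∨ ¬d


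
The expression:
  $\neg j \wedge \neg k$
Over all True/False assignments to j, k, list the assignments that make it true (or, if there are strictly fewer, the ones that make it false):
is true only for:
  j=False, k=False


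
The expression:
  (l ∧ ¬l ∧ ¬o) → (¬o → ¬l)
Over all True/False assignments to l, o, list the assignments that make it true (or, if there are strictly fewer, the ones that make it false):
is always true.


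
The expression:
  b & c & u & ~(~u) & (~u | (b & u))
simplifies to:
b & c & u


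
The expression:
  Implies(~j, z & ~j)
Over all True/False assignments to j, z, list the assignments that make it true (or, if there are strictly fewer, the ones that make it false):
is false only for:
  j=False, z=False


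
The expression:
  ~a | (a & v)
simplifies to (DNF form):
v | ~a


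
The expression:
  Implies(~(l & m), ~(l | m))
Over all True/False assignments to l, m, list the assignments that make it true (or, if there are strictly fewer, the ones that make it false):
is true only for:
  l=False, m=False;
  l=True, m=True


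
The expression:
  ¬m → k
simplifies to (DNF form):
k ∨ m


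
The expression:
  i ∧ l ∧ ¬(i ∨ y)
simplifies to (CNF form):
False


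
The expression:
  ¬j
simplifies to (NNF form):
¬j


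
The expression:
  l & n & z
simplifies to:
l & n & z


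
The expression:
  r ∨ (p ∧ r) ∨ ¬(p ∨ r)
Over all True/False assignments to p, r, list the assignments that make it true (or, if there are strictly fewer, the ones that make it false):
is false only for:
  p=True, r=False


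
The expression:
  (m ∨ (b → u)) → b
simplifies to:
b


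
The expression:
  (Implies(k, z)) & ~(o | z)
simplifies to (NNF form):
~k & ~o & ~z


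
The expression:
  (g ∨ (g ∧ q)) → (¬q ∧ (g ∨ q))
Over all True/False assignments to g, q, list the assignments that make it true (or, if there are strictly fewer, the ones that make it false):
is false only for:
  g=True, q=True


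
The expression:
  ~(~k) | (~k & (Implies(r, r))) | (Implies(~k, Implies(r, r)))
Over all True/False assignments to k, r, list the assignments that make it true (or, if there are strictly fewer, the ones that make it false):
is always true.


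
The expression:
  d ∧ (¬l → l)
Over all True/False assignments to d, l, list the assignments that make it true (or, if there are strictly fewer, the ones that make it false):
is true only for:
  d=True, l=True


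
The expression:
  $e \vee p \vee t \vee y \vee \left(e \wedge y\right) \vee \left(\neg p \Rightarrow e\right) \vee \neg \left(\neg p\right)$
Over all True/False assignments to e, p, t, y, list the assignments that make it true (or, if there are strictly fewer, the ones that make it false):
is false only for:
  e=False, p=False, t=False, y=False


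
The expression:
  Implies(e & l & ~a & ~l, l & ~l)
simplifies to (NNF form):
True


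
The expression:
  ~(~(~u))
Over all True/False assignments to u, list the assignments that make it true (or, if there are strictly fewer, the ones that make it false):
is true only for:
  u=False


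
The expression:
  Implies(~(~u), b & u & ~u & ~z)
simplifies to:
~u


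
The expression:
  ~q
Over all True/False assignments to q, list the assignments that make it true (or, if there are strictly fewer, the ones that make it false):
is true only for:
  q=False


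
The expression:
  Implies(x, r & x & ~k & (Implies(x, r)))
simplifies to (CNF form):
(r | ~x) & (~k | ~x)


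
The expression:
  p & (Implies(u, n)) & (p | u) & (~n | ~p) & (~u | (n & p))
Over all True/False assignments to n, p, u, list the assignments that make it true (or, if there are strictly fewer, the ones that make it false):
is true only for:
  n=False, p=True, u=False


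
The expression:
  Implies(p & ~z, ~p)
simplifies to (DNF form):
z | ~p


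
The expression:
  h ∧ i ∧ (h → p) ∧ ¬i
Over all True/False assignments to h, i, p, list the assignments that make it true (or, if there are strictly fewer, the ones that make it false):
is never true.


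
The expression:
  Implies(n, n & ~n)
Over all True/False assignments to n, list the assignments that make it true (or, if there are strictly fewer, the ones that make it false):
is true only for:
  n=False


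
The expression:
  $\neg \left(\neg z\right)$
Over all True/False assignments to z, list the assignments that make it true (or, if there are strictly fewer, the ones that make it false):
is true only for:
  z=True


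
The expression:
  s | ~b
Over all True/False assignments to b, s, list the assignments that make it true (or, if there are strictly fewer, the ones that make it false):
is false only for:
  b=True, s=False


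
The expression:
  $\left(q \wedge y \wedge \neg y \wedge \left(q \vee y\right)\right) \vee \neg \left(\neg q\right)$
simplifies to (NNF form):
$q$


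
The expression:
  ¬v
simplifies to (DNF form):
¬v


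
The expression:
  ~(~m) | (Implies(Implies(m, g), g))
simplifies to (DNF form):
g | m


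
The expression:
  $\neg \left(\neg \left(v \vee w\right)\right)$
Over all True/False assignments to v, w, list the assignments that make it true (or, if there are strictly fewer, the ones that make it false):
is false only for:
  v=False, w=False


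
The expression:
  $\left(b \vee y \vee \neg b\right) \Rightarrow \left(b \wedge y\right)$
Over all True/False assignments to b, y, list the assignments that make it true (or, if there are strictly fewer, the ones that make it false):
is true only for:
  b=True, y=True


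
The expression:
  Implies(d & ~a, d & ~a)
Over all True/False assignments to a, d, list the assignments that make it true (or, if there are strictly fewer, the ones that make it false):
is always true.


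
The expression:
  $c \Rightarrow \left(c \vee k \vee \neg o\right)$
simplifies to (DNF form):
$\text{True}$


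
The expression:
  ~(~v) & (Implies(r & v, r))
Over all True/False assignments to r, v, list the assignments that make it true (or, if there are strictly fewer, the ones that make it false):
is true only for:
  r=False, v=True;
  r=True, v=True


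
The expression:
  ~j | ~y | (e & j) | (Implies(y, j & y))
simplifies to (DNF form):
True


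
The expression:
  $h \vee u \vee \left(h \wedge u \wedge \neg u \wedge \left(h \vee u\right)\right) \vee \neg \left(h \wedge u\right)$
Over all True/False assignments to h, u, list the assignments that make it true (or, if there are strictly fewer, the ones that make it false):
is always true.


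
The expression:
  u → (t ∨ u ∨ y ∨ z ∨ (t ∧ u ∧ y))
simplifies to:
True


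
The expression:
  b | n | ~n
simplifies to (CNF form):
True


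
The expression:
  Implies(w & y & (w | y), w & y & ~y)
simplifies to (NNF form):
~w | ~y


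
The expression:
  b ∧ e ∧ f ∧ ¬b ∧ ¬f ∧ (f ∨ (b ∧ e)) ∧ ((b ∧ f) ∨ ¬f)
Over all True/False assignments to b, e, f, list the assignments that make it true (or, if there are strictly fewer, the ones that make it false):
is never true.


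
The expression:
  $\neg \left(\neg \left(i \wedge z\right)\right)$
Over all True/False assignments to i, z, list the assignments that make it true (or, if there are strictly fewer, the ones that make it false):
is true only for:
  i=True, z=True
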